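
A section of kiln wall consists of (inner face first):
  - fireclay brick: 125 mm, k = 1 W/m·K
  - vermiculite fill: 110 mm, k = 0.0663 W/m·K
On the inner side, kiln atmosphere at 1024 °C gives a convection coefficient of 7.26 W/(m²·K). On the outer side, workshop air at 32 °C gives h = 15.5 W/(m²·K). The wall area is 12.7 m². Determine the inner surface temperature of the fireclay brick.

Series thermal resistances:
R_inner film = 1/(h_i·A) = 1/(7.26×12.7) = 0.01085 K/W
R_fireclay brick = L/(kA) = 0.125/(1×12.7) = 0.009843 K/W
R_vermiculite fill = L/(kA) = 0.11/(0.0663×12.7) = 0.1306 K/W
R_outer film = 1/(h_o·A) = 1/(15.5×12.7) = 0.00508 K/W
R_total = 0.1564 K/W;  Q = ΔT/R_total = 992/0.1564 = 6342 W
T_interface = T_inner − Q·ΣR(inner→interface) = 1024 − 6340×0.01085

T ≈ 955 °C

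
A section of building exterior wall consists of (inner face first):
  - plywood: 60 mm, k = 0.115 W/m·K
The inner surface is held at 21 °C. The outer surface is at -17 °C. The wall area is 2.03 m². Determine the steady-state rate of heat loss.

Q ≈ 148 W

Model the wall as resistances in series:
R_plywood = L/(kA) = 0.06/(0.115×2.03) = 0.257 K/W
R_total = 0.257 K/W
Q = ΔT / R_total = 38 / 0.257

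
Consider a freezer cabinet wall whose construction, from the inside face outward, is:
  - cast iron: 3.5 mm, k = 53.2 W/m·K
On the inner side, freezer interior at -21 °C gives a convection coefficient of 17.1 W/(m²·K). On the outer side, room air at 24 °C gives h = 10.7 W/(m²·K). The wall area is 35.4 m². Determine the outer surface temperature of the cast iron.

T ≈ -3.67 °C

Series thermal resistances:
R_inner film = 1/(h_i·A) = 1/(17.1×35.4) = 0.001652 K/W
R_cast iron = L/(kA) = 0.0035/(53.2×35.4) = 1.858×10^-6 K/W
R_outer film = 1/(h_o·A) = 1/(10.7×35.4) = 0.00264 K/W
R_total = 0.004294 K/W;  Q = ΔT/R_total = 45/0.004294 = 10480 W
T_interface = T_inner + Q·ΣR(inner→interface) = -21 + 10500×0.001654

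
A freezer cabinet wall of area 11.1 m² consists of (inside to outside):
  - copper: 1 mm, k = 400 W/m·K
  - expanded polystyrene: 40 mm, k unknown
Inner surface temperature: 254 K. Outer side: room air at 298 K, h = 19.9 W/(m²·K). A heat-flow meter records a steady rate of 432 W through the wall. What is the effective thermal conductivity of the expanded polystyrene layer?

Treating each layer as a thermal resistance in series:
R_copper = L/(kA) = 0.001/(400×11.1) = 2.252×10^-7 K/W
R_outer film = 1/(h_o·A) = 1/(19.9×11.1) = 0.004527 K/W
Sum of known resistances R_other = 0.004527 K/W
Total R = ΔT/Q = 44/432 = 0.1019 K/W
R_expanded polystyrene = R_total − R_other = 0.09732 K/W
k = L/(R·A) = 0.04/(0.09732×11.1)

k ≈ 0.037 W/(m·K)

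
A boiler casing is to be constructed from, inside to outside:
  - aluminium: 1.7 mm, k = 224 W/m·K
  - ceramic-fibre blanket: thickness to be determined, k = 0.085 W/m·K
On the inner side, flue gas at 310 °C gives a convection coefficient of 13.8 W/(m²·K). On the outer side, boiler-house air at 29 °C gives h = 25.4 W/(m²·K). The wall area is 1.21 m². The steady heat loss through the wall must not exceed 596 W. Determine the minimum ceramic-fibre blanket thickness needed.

Treating each layer as a thermal resistance in series:
R_inner film = 1/(h_i·A) = 1/(13.8×1.21) = 0.05989 K/W
R_aluminium = L/(kA) = 0.0017/(224×1.21) = 6.272×10^-6 K/W
R_outer film = 1/(h_o·A) = 1/(25.4×1.21) = 0.03254 K/W
Sum of the known resistances R_other = 0.09243 K/W
Required total resistance R_tot = ΔT/Q_allow = 281/596 = 0.4715 K/W
R_ceramic-fibre blanket = R_tot − R_other = 0.379 K/W
L = R·k·A = 0.379×0.085×1.21

L ≈ 39 mm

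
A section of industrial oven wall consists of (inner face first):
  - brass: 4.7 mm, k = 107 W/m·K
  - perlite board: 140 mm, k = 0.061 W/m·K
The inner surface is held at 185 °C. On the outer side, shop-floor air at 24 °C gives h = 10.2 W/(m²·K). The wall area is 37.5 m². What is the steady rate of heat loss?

Q ≈ 2520 W

Thermal resistances in series:
R_brass = L/(kA) = 0.0047/(107×37.5) = 1.171×10^-6 K/W
R_perlite board = L/(kA) = 0.14/(0.061×37.5) = 0.0612 K/W
R_outer film = 1/(h_o·A) = 1/(10.2×37.5) = 0.002614 K/W
R_total = 0.06382 K/W
Q = ΔT / R_total = 161 / 0.06382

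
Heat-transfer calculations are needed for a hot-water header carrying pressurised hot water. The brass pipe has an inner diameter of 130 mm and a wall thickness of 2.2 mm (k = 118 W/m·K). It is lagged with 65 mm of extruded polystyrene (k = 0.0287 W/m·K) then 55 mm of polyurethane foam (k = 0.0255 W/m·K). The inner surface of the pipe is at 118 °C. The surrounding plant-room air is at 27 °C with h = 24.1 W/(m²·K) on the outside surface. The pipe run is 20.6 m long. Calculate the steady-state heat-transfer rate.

Radial resistances (cylindrical: R_cond = ln(r_o/r_i)/(2πkL), R_conv = 1/(h·2πrL)):
R_brass pipe wall = ln(67.2/65)/(2π×118×20.6) = 2.179×10^-6 K/W
R_extruded polystyrene = ln(132.2/67.2)/(2π×0.0287×20.6) = 0.1822 K/W
R_polyurethane foam = ln(187.2/132.2)/(2π×0.0255×20.6) = 0.1054 K/W
R_outer film = 1/(h_o·2πr_oL) = 1/(24.1×2π×0.1872×20.6) = 0.001712 K/W
R_total = 0.2893 K/W
Q = ΔT/R_total = 91/0.2893

Q ≈ 315 W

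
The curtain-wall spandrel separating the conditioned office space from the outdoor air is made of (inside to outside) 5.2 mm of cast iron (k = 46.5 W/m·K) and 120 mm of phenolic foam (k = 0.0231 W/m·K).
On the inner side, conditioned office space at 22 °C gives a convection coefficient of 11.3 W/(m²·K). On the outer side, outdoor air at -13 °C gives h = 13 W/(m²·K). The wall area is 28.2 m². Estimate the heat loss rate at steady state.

Q ≈ 184 W

Thermal resistances in series:
R_inner film = 1/(h_i·A) = 1/(11.3×28.2) = 0.003138 K/W
R_cast iron = L/(kA) = 0.0052/(46.5×28.2) = 3.966×10^-6 K/W
R_phenolic foam = L/(kA) = 0.12/(0.0231×28.2) = 0.1842 K/W
R_outer film = 1/(h_o·A) = 1/(13×28.2) = 0.002728 K/W
R_total = 0.1901 K/W
Q = ΔT / R_total = 35 / 0.1901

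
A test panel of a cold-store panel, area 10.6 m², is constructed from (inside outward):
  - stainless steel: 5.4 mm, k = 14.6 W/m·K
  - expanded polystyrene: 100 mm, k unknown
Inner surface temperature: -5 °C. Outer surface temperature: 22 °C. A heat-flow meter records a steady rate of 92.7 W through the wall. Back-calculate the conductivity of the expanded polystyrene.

k ≈ 0.0324 W/(m·K)

Using the resistance-network approach (series):
R_stainless steel = L/(kA) = 0.0054/(14.6×10.6) = 3.489×10^-5 K/W
Sum of known resistances R_other = 3.489×10^-5 K/W
Total R = ΔT/Q = 27/92.7 = 0.2913 K/W
R_expanded polystyrene = R_total − R_other = 0.2912 K/W
k = L/(R·A) = 0.1/(0.2912×10.6)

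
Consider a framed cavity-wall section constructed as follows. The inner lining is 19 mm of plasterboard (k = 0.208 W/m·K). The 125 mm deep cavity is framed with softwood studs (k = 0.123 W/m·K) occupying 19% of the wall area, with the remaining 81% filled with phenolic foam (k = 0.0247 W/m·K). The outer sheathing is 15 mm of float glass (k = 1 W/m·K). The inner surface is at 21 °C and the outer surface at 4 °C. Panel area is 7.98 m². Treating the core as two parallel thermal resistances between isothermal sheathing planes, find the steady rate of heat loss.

Sheathing layers in series; stud and cavity paths in parallel between them.
R_inner = 0.019/(0.208×7.98) = 0.01145 K/W
R_stud  = 0.125/(0.123×0.19×7.98) = 0.6703 K/W
R_cav   = 0.125/(0.0247×0.81×7.98) = 0.7829 K/W
1/R_core = 1/R_stud + 1/R_cav → R_core = 0.3611 K/W
R_outer = 0.015/(1×7.98) = 0.00188 K/W
R_total = 0.3744 K/W
Q = ΔT/R_total = 17/0.3744

Q ≈ 45.4 W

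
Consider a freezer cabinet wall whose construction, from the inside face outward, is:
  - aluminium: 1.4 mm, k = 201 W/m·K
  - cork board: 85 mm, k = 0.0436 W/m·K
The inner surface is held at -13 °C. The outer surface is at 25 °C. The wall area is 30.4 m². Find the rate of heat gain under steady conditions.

Q ≈ 593 W

Model the wall as resistances in series:
R_aluminium = L/(kA) = 0.0014/(201×30.4) = 2.291×10^-7 K/W
R_cork board = L/(kA) = 0.085/(0.0436×30.4) = 0.06413 K/W
R_total = 0.06413 K/W
Q = ΔT / R_total = 38 / 0.06413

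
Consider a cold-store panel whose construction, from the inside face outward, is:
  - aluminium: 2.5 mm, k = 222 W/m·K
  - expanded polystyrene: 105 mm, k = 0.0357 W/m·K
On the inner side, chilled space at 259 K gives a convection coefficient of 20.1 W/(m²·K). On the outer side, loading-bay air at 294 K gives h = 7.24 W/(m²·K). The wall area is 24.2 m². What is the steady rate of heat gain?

Series thermal resistances:
R_inner film = 1/(h_i·A) = 1/(20.1×24.2) = 0.002056 K/W
R_aluminium = L/(kA) = 0.0025/(222×24.2) = 4.653×10^-7 K/W
R_expanded polystyrene = L/(kA) = 0.105/(0.0357×24.2) = 0.1215 K/W
R_outer film = 1/(h_o·A) = 1/(7.24×24.2) = 0.005708 K/W
R_total = 0.1293 K/W
Q = ΔT / R_total = 35 / 0.1293

Q ≈ 271 W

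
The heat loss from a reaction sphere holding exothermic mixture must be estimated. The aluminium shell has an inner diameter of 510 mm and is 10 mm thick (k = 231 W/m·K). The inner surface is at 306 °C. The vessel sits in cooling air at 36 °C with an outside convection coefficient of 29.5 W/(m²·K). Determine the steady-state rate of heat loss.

Radial (spherical) resistances in series:
R_aluminium shell = (1/0.255 − 1/0.265)/(4π×231) = 5.098×10^-5 K/W
R_outer film = 1/(h·4πr_o²) = 1/(29.5×4π×0.265²) = 0.03841 K/W
R_total = 0.03846 K/W
Q = ΔT/R_total = 270/0.03846

Q ≈ 7020 W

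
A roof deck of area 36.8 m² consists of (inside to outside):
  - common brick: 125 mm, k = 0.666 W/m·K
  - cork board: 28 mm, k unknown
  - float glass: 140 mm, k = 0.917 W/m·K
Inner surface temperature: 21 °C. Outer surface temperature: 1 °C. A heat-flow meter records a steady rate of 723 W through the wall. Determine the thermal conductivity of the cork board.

k ≈ 0.0413 W/(m·K)

Model the wall as resistances in series:
R_common brick = L/(kA) = 0.125/(0.666×36.8) = 0.0051 K/W
R_float glass = L/(kA) = 0.14/(0.917×36.8) = 0.004149 K/W
Sum of known resistances R_other = 0.009249 K/W
Total R = ΔT/Q = 20/723 = 0.02766 K/W
R_cork board = R_total − R_other = 0.01841 K/W
k = L/(R·A) = 0.028/(0.01841×36.8)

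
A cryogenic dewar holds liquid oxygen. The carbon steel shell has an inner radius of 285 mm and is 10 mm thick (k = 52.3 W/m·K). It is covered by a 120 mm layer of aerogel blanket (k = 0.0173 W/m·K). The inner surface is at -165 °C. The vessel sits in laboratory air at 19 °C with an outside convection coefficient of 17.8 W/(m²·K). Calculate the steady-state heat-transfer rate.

Radial (spherical) resistances in series:
R_carbon steel shell = (1/0.285 − 1/0.295)/(4π×52.3) = 1.81×10^-4 K/W
R_aerogel blanket = (1/0.295 − 1/0.415)/(4π×0.0173) = 4.509 K/W
R_outer film = 1/(h·4πr_o²) = 1/(17.8×4π×0.415²) = 0.02596 K/W
R_total = 4.535 K/W
Q = ΔT/R_total = 184/4.535

Q ≈ 40.6 W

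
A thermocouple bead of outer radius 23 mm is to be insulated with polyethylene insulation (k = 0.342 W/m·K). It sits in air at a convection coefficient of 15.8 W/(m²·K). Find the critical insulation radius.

For a sphere r_cr = 2k/h = 2×0.342/15.8
r_cr = 43.3 mm; since the bare radius (23 mm) is below r_cr, adding a thin layer of insulation will *increase* heat loss.

r_cr ≈ 43.3 mm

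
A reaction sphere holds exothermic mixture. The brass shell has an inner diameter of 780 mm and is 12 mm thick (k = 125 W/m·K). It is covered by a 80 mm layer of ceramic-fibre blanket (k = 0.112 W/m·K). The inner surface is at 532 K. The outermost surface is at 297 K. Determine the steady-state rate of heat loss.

Q ≈ 801 W

For a spherical shell R = (1/r₁ − 1/r₂)/(4πk); film R = 1/(h·4πr²). In series:
R_brass shell = (1/0.39 − 1/0.402)/(4π×125) = 4.873×10^-5 K/W
R_ceramic-fibre blanket = (1/0.402 − 1/0.482)/(4π×0.112) = 0.2934 K/W
R_total = 0.2934 K/W
Q = ΔT/R_total = 235/0.2934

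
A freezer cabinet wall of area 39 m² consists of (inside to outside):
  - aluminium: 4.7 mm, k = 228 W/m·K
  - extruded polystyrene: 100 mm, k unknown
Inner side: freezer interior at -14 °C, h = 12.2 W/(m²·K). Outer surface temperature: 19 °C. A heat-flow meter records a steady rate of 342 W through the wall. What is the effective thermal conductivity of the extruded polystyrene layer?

Using the resistance-network approach (series):
R_inner film = 1/(h_i·A) = 1/(12.2×39) = 0.002102 K/W
R_aluminium = L/(kA) = 0.0047/(228×39) = 5.286×10^-7 K/W
Sum of known resistances R_other = 0.002102 K/W
Total R = ΔT/Q = 33/342 = 0.09649 K/W
R_extruded polystyrene = R_total − R_other = 0.09439 K/W
k = L/(R·A) = 0.1/(0.09439×39)

k ≈ 0.0272 W/(m·K)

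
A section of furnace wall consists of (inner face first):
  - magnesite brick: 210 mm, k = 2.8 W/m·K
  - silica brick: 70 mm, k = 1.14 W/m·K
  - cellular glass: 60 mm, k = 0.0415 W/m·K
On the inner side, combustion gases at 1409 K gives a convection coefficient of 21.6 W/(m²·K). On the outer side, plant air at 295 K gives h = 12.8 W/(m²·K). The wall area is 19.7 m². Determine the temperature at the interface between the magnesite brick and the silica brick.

T ≈ 1330 K

Series thermal resistances:
R_inner film = 1/(h_i·A) = 1/(21.6×19.7) = 0.00235 K/W
R_magnesite brick = L/(kA) = 0.21/(2.8×19.7) = 0.003807 K/W
R_silica brick = L/(kA) = 0.07/(1.14×19.7) = 0.003117 K/W
R_cellular glass = L/(kA) = 0.06/(0.0415×19.7) = 0.07339 K/W
R_outer film = 1/(h_o·A) = 1/(12.8×19.7) = 0.003966 K/W
R_total = 0.08663 K/W;  Q = ΔT/R_total = 1114/0.08663 = 12860 W
T_interface = T_inner − Q·ΣR(inner→interface) = 1409 − 12900×0.006157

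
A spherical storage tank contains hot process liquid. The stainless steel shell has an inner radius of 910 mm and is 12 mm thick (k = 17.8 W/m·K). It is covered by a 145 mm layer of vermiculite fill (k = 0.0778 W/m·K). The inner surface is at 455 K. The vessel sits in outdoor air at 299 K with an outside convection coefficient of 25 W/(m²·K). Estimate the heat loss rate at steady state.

Each spherical layer contributes R = (1/r_i − 1/r_o)/(4πk):
R_stainless steel shell = (1/0.91 − 1/0.922)/(4π×17.8) = 6.394×10^-5 K/W
R_vermiculite fill = (1/0.922 − 1/1.067)/(4π×0.0778) = 0.1508 K/W
R_outer film = 1/(h·4πr_o²) = 1/(25×4π×1.067²) = 0.002796 K/W
R_total = 0.1536 K/W
Q = ΔT/R_total = 156/0.1536

Q ≈ 1020 W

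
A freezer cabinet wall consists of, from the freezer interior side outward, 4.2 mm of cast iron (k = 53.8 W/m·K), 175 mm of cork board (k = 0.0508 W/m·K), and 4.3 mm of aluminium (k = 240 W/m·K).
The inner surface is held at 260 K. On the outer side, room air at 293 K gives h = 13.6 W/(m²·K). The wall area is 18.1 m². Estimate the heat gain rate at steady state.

Using the resistance-network approach (series):
R_cast iron = L/(kA) = 0.0042/(53.8×18.1) = 4.313×10^-6 K/W
R_cork board = L/(kA) = 0.175/(0.0508×18.1) = 0.1903 K/W
R_aluminium = L/(kA) = 0.0043/(240×18.1) = 9.899×10^-7 K/W
R_outer film = 1/(h_o·A) = 1/(13.6×18.1) = 0.004062 K/W
R_total = 0.1944 K/W
Q = ΔT / R_total = 33 / 0.1944

Q ≈ 170 W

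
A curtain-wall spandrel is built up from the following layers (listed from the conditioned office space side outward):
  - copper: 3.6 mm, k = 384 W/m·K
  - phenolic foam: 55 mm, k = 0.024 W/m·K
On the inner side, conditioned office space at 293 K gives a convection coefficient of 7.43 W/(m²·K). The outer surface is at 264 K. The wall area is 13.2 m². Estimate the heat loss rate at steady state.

Thermal resistances in series:
R_inner film = 1/(h_i·A) = 1/(7.43×13.2) = 0.0102 K/W
R_copper = L/(kA) = 0.0036/(384×13.2) = 7.102×10^-7 K/W
R_phenolic foam = L/(kA) = 0.055/(0.024×13.2) = 0.1736 K/W
R_total = 0.1838 K/W
Q = ΔT / R_total = 29 / 0.1838

Q ≈ 158 W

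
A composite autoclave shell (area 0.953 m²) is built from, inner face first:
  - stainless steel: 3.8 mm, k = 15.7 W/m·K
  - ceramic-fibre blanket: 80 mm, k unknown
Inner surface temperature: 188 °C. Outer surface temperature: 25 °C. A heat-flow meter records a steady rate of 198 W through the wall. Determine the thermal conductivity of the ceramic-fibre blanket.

Treating each layer as a thermal resistance in series:
R_stainless steel = L/(kA) = 0.0038/(15.7×0.953) = 2.54×10^-4 K/W
Sum of known resistances R_other = 2.54×10^-4 K/W
Total R = ΔT/Q = 163/198 = 0.8232 K/W
R_ceramic-fibre blanket = R_total − R_other = 0.823 K/W
k = L/(R·A) = 0.08/(0.823×0.953)

k ≈ 0.102 W/(m·K)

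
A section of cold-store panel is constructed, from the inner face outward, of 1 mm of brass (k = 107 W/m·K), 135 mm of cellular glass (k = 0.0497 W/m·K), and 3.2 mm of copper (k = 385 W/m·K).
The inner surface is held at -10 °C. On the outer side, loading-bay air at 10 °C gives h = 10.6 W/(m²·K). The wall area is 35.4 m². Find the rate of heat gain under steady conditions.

Thermal resistances in series:
R_brass = L/(kA) = 0.001/(107×35.4) = 2.64×10^-7 K/W
R_cellular glass = L/(kA) = 0.135/(0.0497×35.4) = 0.07673 K/W
R_copper = L/(kA) = 0.0032/(385×35.4) = 2.348×10^-7 K/W
R_outer film = 1/(h_o·A) = 1/(10.6×35.4) = 0.002665 K/W
R_total = 0.0794 K/W
Q = ΔT / R_total = 20 / 0.0794

Q ≈ 252 W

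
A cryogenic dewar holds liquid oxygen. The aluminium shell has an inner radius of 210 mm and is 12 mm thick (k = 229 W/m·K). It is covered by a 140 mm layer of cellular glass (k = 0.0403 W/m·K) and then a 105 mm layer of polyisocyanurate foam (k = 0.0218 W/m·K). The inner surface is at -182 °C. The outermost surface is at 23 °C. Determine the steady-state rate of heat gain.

Radial (spherical) resistances in series:
R_aluminium shell = (1/0.21 − 1/0.222)/(4π×229) = 8.945×10^-5 K/W
R_cellular glass = (1/0.222 − 1/0.362)/(4π×0.0403) = 3.44 K/W
R_polyisocyanurate foam = (1/0.362 − 1/0.467)/(4π×0.0218) = 2.267 K/W
R_total = 5.707 K/W
Q = ΔT/R_total = 205/5.707

Q ≈ 35.9 W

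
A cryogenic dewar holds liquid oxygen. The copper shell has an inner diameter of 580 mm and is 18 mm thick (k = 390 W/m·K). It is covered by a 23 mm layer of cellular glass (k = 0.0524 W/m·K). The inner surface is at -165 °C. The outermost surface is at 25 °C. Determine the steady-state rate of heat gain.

Spherical conduction: R = (1/r_in − 1/r_out)/(4πk) per layer; series-sum.
R_copper shell = (1/0.29 − 1/0.308)/(4π×390) = 4.112×10^-5 K/W
R_cellular glass = (1/0.308 − 1/0.331)/(4π×0.0524) = 0.3426 K/W
R_total = 0.3427 K/W
Q = ΔT/R_total = 190/0.3427

Q ≈ 554 W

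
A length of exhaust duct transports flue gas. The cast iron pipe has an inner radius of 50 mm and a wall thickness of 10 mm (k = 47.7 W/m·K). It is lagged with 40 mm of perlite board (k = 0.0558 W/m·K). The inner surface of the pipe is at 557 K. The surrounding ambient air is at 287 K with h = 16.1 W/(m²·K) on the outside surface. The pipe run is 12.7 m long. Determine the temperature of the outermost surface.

T ≈ 304 K

Per-layer cylindrical resistances, series-summed:
R_cast iron pipe wall = ln(60/50)/(2π×47.7×12.7) = 4.79×10^-5 K/W
R_perlite board = ln(100/60)/(2π×0.0558×12.7) = 0.1147 K/W
R_outer film = 1/(h_o·2πr_oL) = 1/(16.1×2π×0.1×12.7) = 0.007784 K/W
R_total = 0.1226 K/W
Q = ΔT/R_total = 270/0.1226
Q = 2200 W
T_interface = T_inner − Q·ΣR(inner→interface) = 557 − 2200×0.1148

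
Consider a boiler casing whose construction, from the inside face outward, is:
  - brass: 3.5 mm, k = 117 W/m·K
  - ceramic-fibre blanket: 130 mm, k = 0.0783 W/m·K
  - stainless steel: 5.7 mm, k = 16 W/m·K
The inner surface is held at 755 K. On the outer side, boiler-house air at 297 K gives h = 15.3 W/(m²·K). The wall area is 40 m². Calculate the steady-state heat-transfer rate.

Q ≈ 10600 W

Series thermal resistances:
R_brass = L/(kA) = 0.0035/(117×40) = 7.479×10^-7 K/W
R_ceramic-fibre blanket = L/(kA) = 0.13/(0.0783×40) = 0.04151 K/W
R_stainless steel = L/(kA) = 0.0057/(16×40) = 8.906×10^-6 K/W
R_outer film = 1/(h_o·A) = 1/(15.3×40) = 0.001634 K/W
R_total = 0.04315 K/W
Q = ΔT / R_total = 458 / 0.04315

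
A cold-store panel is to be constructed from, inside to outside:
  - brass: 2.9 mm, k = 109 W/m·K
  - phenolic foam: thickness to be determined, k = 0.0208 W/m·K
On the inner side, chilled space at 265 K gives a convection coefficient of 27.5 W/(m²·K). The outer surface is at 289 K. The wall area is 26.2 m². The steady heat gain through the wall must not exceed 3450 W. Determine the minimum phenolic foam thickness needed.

L ≈ 3.03 mm

Model the wall as resistances in series:
R_inner film = 1/(h_i·A) = 1/(27.5×26.2) = 0.001388 K/W
R_brass = L/(kA) = 0.0029/(109×26.2) = 1.015×10^-6 K/W
Sum of the known resistances R_other = 0.001389 K/W
Required total resistance R_tot = ΔT/Q_allow = 24/3450 = 0.006957 K/W
R_phenolic foam = R_tot − R_other = 0.005568 K/W
L = R·k·A = 0.005568×0.0208×26.2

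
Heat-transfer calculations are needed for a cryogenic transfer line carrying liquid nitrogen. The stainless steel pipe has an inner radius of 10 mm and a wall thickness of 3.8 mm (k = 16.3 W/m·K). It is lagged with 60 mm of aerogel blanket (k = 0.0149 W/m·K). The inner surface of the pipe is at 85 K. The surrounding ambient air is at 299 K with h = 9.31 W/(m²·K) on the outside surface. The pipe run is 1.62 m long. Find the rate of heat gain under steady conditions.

Radial resistances (cylindrical: R_cond = ln(r_o/r_i)/(2πkL), R_conv = 1/(h·2πrL)):
R_stainless steel pipe wall = ln(13.8/10)/(2π×16.3×1.62) = 0.001941 K/W
R_aerogel blanket = ln(73.8/13.8)/(2π×0.0149×1.62) = 11.06 K/W
R_outer film = 1/(h_o·2πr_oL) = 1/(9.31×2π×0.0738×1.62) = 0.143 K/W
R_total = 11.2 K/W
Q = ΔT/R_total = 214/11.2

Q ≈ 19.1 W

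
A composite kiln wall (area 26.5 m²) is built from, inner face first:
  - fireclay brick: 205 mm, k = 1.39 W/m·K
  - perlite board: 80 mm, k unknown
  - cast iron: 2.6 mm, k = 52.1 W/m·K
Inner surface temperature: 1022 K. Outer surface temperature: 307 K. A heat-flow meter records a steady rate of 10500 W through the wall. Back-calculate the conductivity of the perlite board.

k ≈ 0.0483 W/(m·K)

Model the wall as resistances in series:
R_fireclay brick = L/(kA) = 0.205/(1.39×26.5) = 0.005565 K/W
R_cast iron = L/(kA) = 0.0026/(52.1×26.5) = 1.883×10^-6 K/W
Sum of known resistances R_other = 0.005567 K/W
Total R = ΔT/Q = 715/10500 = 0.0681 K/W
R_perlite board = R_total − R_other = 0.06253 K/W
k = L/(R·A) = 0.08/(0.06253×26.5)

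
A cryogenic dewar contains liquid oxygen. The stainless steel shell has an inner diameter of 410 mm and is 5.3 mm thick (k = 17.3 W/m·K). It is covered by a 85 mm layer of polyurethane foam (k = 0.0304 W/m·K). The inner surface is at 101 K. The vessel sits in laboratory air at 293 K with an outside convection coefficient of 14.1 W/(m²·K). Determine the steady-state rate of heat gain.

Q ≈ 52.6 W

Radial (spherical) resistances in series:
R_stainless steel shell = (1/0.205 − 1/0.2103)/(4π×17.3) = 5.655×10^-4 K/W
R_polyurethane foam = (1/0.2103 − 1/0.2953)/(4π×0.0304) = 3.583 K/W
R_outer film = 1/(h·4πr_o²) = 1/(14.1×4π×0.2953²) = 0.06472 K/W
R_total = 3.648 K/W
Q = ΔT/R_total = 192/3.648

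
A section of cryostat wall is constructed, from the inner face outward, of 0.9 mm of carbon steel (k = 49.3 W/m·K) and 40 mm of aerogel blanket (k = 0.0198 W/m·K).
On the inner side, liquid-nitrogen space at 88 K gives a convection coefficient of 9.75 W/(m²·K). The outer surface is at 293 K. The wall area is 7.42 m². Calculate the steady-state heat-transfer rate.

Q ≈ 717 W

Using the resistance-network approach (series):
R_inner film = 1/(h_i·A) = 1/(9.75×7.42) = 0.01382 K/W
R_carbon steel = L/(kA) = 0.0009/(49.3×7.42) = 2.46×10^-6 K/W
R_aerogel blanket = L/(kA) = 0.04/(0.0198×7.42) = 0.2723 K/W
R_total = 0.2861 K/W
Q = ΔT / R_total = 205 / 0.2861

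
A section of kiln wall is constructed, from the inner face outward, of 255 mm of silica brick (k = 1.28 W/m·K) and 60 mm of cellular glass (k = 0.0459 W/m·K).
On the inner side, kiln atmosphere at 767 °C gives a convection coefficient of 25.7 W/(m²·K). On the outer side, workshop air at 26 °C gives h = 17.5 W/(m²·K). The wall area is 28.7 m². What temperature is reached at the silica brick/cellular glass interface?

T ≈ 657 °C

Thermal resistances in series:
R_inner film = 1/(h_i·A) = 1/(25.7×28.7) = 0.001356 K/W
R_silica brick = L/(kA) = 0.255/(1.28×28.7) = 0.006941 K/W
R_cellular glass = L/(kA) = 0.06/(0.0459×28.7) = 0.04555 K/W
R_outer film = 1/(h_o·A) = 1/(17.5×28.7) = 0.001991 K/W
R_total = 0.05583 K/W;  Q = ΔT/R_total = 741/0.05583 = 13270 W
T_interface = T_inner − Q·ΣR(inner→interface) = 767 − 13300×0.008297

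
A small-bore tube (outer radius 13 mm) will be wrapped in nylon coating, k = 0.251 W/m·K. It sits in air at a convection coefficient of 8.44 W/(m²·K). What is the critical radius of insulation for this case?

r_cr ≈ 29.7 mm

For a cylinder r_cr = k/h = 0.251/8.44
r_cr = 29.7 mm; since the bare radius (13 mm) is below r_cr, adding a thin layer of insulation will *increase* heat loss.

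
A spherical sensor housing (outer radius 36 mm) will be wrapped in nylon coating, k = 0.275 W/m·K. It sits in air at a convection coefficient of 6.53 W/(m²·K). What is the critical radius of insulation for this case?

For a sphere r_cr = 2k/h = 2×0.275/6.53
r_cr = 84.2 mm; since the bare radius (36 mm) is below r_cr, adding a thin layer of insulation will *increase* heat loss.

r_cr ≈ 84.2 mm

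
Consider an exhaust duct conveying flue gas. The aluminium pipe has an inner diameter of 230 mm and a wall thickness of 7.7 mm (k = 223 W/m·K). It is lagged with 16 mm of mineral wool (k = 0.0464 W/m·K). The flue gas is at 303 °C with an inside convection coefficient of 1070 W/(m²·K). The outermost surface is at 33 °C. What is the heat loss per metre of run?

q′ ≈ 640 W/m

For a radial system each layer contributes R = ln(r_out/r_in)/(2πkL); films add R = 1/(hA).
R_inner film = 1/(h_i·2πr₁L) = 1/(1070×2π×0.115×1) = 0.001293 K/W
R_aluminium pipe wall = ln(122.7/115)/(2π×223×1) = 4.626×10^-5 K/W
R_mineral wool = ln(138.7/122.7)/(2π×0.0464×1) = 0.4204 K/W
R_total = 0.4218 K/W
Q = ΔT/R_total = 270/0.4218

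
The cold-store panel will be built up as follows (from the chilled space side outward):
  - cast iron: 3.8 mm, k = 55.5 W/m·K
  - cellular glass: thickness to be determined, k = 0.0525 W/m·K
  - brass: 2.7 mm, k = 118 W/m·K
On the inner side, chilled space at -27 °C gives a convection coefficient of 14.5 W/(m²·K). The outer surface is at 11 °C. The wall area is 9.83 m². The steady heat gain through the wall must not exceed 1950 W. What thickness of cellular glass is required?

Using the resistance-network approach (series):
R_inner film = 1/(h_i·A) = 1/(14.5×9.83) = 0.007016 K/W
R_cast iron = L/(kA) = 0.0038/(55.5×9.83) = 6.965×10^-6 K/W
R_brass = L/(kA) = 0.0027/(118×9.83) = 2.328×10^-6 K/W
Sum of the known resistances R_other = 0.007025 K/W
Required total resistance R_tot = ΔT/Q_allow = 38/1950 = 0.01949 K/W
R_cellular glass = R_tot − R_other = 0.01246 K/W
L = R·k·A = 0.01246×0.0525×9.83

L ≈ 6.43 mm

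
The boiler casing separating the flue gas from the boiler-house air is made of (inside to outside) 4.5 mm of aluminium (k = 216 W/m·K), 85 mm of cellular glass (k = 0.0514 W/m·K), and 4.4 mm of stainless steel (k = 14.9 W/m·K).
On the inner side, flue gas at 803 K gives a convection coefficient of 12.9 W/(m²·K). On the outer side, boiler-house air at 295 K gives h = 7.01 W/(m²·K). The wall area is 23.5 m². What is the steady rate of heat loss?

Thermal resistances in series:
R_inner film = 1/(h_i·A) = 1/(12.9×23.5) = 0.003299 K/W
R_aluminium = L/(kA) = 0.0045/(216×23.5) = 8.865×10^-7 K/W
R_cellular glass = L/(kA) = 0.085/(0.0514×23.5) = 0.07037 K/W
R_stainless steel = L/(kA) = 0.0044/(14.9×23.5) = 1.257×10^-5 K/W
R_outer film = 1/(h_o·A) = 1/(7.01×23.5) = 0.00607 K/W
R_total = 0.07975 K/W
Q = ΔT / R_total = 508 / 0.07975

Q ≈ 6370 W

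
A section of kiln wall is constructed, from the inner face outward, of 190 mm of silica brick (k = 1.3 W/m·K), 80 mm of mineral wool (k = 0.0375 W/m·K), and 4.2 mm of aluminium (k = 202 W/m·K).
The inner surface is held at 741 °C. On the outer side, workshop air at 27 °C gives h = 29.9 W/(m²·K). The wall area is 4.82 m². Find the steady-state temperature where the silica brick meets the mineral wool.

Series thermal resistances:
R_silica brick = L/(kA) = 0.19/(1.3×4.82) = 0.03032 K/W
R_mineral wool = L/(kA) = 0.08/(0.0375×4.82) = 0.4426 K/W
R_aluminium = L/(kA) = 0.0042/(202×4.82) = 4.314×10^-6 K/W
R_outer film = 1/(h_o·A) = 1/(29.9×4.82) = 0.006939 K/W
R_total = 0.4799 K/W;  Q = ΔT/R_total = 714/0.4799 = 1488 W
T_interface = T_inner − Q·ΣR(inner→interface) = 741 − 1490×0.03032

T ≈ 696 °C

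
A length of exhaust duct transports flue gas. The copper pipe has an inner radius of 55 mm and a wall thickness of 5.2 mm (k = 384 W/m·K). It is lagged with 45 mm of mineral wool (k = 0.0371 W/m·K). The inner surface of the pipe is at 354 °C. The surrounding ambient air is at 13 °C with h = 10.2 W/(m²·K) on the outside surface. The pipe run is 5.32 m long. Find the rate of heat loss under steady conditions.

Q ≈ 713 W

Treating each annulus and film as a series resistance:
R_copper pipe wall = ln(60.2/55)/(2π×384×5.32) = 7.038×10^-6 K/W
R_mineral wool = ln(105.2/60.2)/(2π×0.0371×5.32) = 0.4501 K/W
R_outer film = 1/(h_o·2πr_oL) = 1/(10.2×2π×0.1052×5.32) = 0.02788 K/W
R_total = 0.478 K/W
Q = ΔT/R_total = 341/0.478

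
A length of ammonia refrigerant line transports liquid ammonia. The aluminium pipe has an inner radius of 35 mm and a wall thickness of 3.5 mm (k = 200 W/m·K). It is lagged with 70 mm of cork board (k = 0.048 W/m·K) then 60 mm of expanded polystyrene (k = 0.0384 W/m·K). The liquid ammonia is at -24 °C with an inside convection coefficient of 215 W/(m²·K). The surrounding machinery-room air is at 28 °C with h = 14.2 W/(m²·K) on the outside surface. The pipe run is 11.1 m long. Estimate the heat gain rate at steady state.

Q ≈ 108 W

Cylindrical conduction, so R = ln(r₂/r₁)/(2πkL) per layer, in series:
R_inner film = 1/(h_i·2πr₁L) = 1/(215×2π×0.035×11.1) = 0.001905 K/W
R_aluminium pipe wall = ln(38.5/35)/(2π×200×11.1) = 6.833×10^-6 K/W
R_cork board = ln(108.5/38.5)/(2π×0.048×11.1) = 0.3095 K/W
R_expanded polystyrene = ln(168.5/108.5)/(2π×0.0384×11.1) = 0.1644 K/W
R_outer film = 1/(h_o·2πr_oL) = 1/(14.2×2π×0.1685×11.1) = 0.005993 K/W
R_total = 0.4818 K/W
Q = ΔT/R_total = 52/0.4818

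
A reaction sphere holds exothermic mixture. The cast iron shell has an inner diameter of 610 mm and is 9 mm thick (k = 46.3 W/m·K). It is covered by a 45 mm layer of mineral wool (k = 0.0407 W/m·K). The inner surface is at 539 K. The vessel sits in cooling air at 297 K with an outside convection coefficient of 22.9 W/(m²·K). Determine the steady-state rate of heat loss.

Each spherical layer contributes R = (1/r_i − 1/r_o)/(4πk):
R_cast iron shell = (1/0.305 − 1/0.314)/(4π×46.3) = 1.615×10^-4 K/W
R_mineral wool = (1/0.314 − 1/0.359)/(4π×0.0407) = 0.7805 K/W
R_outer film = 1/(h·4πr_o²) = 1/(22.9×4π×0.359²) = 0.02696 K/W
R_total = 0.8076 K/W
Q = ΔT/R_total = 242/0.8076

Q ≈ 300 W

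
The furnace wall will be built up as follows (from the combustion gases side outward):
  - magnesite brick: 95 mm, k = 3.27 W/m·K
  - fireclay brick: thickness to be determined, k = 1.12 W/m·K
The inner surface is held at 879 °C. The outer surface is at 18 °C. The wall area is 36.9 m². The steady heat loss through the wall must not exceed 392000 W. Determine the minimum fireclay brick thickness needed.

L ≈ 58.2 mm

Thermal resistances in series:
R_magnesite brick = L/(kA) = 0.095/(3.27×36.9) = 7.873×10^-4 K/W
Sum of the known resistances R_other = 7.873×10^-4 K/W
Required total resistance R_tot = ΔT/Q_allow = 861/392000 = 0.002196 K/W
R_fireclay brick = R_tot − R_other = 0.001409 K/W
L = R·k·A = 0.001409×1.12×36.9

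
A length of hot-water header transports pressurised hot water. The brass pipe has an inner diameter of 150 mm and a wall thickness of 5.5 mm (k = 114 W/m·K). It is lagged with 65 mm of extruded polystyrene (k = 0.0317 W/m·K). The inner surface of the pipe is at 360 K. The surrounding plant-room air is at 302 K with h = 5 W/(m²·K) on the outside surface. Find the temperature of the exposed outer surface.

T ≈ 306 K

Treating each annulus and film as a series resistance:
R_brass pipe wall = ln(80.5/75)/(2π×114×1) = 9.88×10^-5 K/W
R_extruded polystyrene = ln(145.5/80.5)/(2π×0.0317×1) = 2.972 K/W
R_outer film = 1/(h_o·2πr_oL) = 1/(5×2π×0.1455×1) = 0.2188 K/W
R_total = 3.191 K/W
Q = ΔT/R_total = 58/3.191
Q = 18.2 W/m
T_interface = T_inner − Q·ΣR(inner→interface) = 360 − 18.2×2.972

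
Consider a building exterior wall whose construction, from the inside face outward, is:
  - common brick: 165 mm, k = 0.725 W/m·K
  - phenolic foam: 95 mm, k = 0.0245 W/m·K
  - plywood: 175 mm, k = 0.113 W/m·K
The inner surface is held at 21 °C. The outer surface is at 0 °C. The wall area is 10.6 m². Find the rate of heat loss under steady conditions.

Using the resistance-network approach (series):
R_common brick = L/(kA) = 0.165/(0.725×10.6) = 0.02147 K/W
R_phenolic foam = L/(kA) = 0.095/(0.0245×10.6) = 0.3658 K/W
R_plywood = L/(kA) = 0.175/(0.113×10.6) = 0.1461 K/W
R_total = 0.5334 K/W
Q = ΔT / R_total = 21 / 0.5334

Q ≈ 39.4 W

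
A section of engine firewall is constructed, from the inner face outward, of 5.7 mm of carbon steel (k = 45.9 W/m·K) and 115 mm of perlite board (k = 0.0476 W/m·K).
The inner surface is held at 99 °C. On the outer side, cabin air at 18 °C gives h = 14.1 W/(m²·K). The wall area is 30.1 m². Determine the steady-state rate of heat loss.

Series thermal resistances:
R_carbon steel = L/(kA) = 0.0057/(45.9×30.1) = 4.126×10^-6 K/W
R_perlite board = L/(kA) = 0.115/(0.0476×30.1) = 0.08026 K/W
R_outer film = 1/(h_o·A) = 1/(14.1×30.1) = 0.002356 K/W
R_total = 0.08263 K/W
Q = ΔT / R_total = 81 / 0.08263

Q ≈ 980 W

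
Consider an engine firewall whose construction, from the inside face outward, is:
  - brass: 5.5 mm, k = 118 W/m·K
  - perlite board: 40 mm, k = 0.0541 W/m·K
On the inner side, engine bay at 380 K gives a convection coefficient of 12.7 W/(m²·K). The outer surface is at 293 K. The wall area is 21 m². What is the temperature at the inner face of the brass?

T ≈ 372 K

Treating each layer as a thermal resistance in series:
R_inner film = 1/(h_i·A) = 1/(12.7×21) = 0.00375 K/W
R_brass = L/(kA) = 0.0055/(118×21) = 2.22×10^-6 K/W
R_perlite board = L/(kA) = 0.04/(0.0541×21) = 0.03521 K/W
R_total = 0.03896 K/W;  Q = ΔT/R_total = 87/0.03896 = 2233 W
T_interface = T_inner − Q·ΣR(inner→interface) = 380 − 2230×0.00375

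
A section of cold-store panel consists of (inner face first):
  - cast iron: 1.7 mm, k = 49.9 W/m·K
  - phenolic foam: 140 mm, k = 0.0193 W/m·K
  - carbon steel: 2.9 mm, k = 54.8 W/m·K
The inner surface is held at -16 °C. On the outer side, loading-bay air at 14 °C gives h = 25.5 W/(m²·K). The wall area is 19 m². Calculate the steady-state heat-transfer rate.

Q ≈ 78.2 W

Series thermal resistances:
R_cast iron = L/(kA) = 0.0017/(49.9×19) = 1.793×10^-6 K/W
R_phenolic foam = L/(kA) = 0.14/(0.0193×19) = 0.3818 K/W
R_carbon steel = L/(kA) = 0.0029/(54.8×19) = 2.785×10^-6 K/W
R_outer film = 1/(h_o·A) = 1/(25.5×19) = 0.002064 K/W
R_total = 0.3839 K/W
Q = ΔT / R_total = 30 / 0.3839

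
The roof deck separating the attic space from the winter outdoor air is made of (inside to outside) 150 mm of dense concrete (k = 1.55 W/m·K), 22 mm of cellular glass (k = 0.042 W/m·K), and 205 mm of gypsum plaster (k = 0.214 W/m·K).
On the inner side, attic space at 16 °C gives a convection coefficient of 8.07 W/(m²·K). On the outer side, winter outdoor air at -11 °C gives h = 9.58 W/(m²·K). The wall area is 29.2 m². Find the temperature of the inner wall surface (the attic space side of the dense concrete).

T ≈ 14.1 °C

Using the resistance-network approach (series):
R_inner film = 1/(h_i·A) = 1/(8.07×29.2) = 0.004244 K/W
R_dense concrete = L/(kA) = 0.15/(1.55×29.2) = 0.003314 K/W
R_cellular glass = L/(kA) = 0.022/(0.042×29.2) = 0.01794 K/W
R_gypsum plaster = L/(kA) = 0.205/(0.214×29.2) = 0.03281 K/W
R_outer film = 1/(h_o·A) = 1/(9.58×29.2) = 0.003575 K/W
R_total = 0.06188 K/W;  Q = ΔT/R_total = 27/0.06188 = 436.3 W
T_interface = T_inner − Q·ΣR(inner→interface) = 16 − 436×0.004244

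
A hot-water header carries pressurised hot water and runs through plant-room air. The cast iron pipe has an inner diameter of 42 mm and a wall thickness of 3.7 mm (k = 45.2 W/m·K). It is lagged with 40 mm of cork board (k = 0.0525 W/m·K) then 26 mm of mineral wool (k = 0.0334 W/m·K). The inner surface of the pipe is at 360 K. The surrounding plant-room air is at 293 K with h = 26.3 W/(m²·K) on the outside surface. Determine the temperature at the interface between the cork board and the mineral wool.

T ≈ 317 K

Per-layer cylindrical resistances, series-summed:
R_cast iron pipe wall = ln(24.7/21)/(2π×45.2×1) = 5.714×10^-4 K/W
R_cork board = ln(64.7/24.7)/(2π×0.0525×1) = 2.919 K/W
R_mineral wool = ln(90.7/64.7)/(2π×0.0334×1) = 1.61 K/W
R_outer film = 1/(h_o·2πr_oL) = 1/(26.3×2π×0.0907×1) = 0.06672 K/W
R_total = 4.596 K/W
Q = ΔT/R_total = 67/4.596
Q = 14.6 W/m
T_interface = T_inner − Q·ΣR(inner→interface) = 360 − 14.6×2.92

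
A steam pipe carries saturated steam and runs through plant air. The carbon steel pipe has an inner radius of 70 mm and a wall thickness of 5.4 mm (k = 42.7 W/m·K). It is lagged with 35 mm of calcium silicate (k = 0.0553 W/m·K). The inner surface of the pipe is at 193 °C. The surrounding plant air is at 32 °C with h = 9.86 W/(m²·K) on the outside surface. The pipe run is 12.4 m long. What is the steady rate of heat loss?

Treating each annulus and film as a series resistance:
R_carbon steel pipe wall = ln(75.4/70)/(2π×42.7×12.4) = 2.234×10^-5 K/W
R_calcium silicate = ln(110.4/75.4)/(2π×0.0553×12.4) = 0.0885 K/W
R_outer film = 1/(h_o·2πr_oL) = 1/(9.86×2π×0.1104×12.4) = 0.01179 K/W
R_total = 0.1003 K/W
Q = ΔT/R_total = 161/0.1003

Q ≈ 1600 W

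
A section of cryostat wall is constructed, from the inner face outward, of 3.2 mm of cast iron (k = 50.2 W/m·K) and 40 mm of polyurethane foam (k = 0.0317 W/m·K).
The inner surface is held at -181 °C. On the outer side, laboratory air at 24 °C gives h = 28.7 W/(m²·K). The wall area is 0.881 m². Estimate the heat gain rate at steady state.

Q ≈ 139 W

Series thermal resistances:
R_cast iron = L/(kA) = 0.0032/(50.2×0.881) = 7.236×10^-5 K/W
R_polyurethane foam = L/(kA) = 0.04/(0.0317×0.881) = 1.432 K/W
R_outer film = 1/(h_o·A) = 1/(28.7×0.881) = 0.03955 K/W
R_total = 1.472 K/W
Q = ΔT / R_total = 205 / 1.472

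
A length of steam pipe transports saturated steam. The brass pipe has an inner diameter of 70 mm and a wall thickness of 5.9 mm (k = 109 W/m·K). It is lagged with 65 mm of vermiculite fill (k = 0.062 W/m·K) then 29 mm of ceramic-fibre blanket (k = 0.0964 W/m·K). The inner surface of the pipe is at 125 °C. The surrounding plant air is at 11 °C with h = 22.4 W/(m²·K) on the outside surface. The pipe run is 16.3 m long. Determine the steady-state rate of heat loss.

Q ≈ 642 W

Radial resistances (cylindrical: R_cond = ln(r_o/r_i)/(2πkL), R_conv = 1/(h·2πrL)):
R_brass pipe wall = ln(40.9/35)/(2π×109×16.3) = 1.395×10^-5 K/W
R_vermiculite fill = ln(105.9/40.9)/(2π×0.062×16.3) = 0.1498 K/W
R_ceramic-fibre blanket = ln(134.9/105.9)/(2π×0.0964×16.3) = 0.02452 K/W
R_outer film = 1/(h_o·2πr_oL) = 1/(22.4×2π×0.1349×16.3) = 0.003231 K/W
R_total = 0.1776 K/W
Q = ΔT/R_total = 114/0.1776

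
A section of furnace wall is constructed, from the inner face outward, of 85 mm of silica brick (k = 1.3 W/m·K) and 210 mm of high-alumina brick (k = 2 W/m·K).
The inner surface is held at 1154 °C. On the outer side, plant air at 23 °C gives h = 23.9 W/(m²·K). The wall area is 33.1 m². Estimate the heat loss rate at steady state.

Treating each layer as a thermal resistance in series:
R_silica brick = L/(kA) = 0.085/(1.3×33.1) = 0.001975 K/W
R_high-alumina brick = L/(kA) = 0.21/(2×33.1) = 0.003172 K/W
R_outer film = 1/(h_o·A) = 1/(23.9×33.1) = 0.001264 K/W
R_total = 0.006412 K/W
Q = ΔT / R_total = 1131 / 0.006412

Q ≈ 176000 W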